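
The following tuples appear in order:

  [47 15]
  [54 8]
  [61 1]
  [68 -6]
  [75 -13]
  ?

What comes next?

First entry — +7 each step: 47, 54, 61, 68, 75 → 82.
Second entry: together with the first entry always sums to 62; 15, 8, 1, -6, -13 → -20.
Putting it together: [82 -20].

[82 -20]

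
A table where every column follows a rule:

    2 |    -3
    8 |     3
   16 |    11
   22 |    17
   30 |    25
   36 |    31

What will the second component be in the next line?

First component — alternating steps +6, +8, +6, +8, …: 2, 8, 16, 22, 30, 36 → 44.
Second component: always 5 less than the first component; -3, 3, 11, 17, 25, 31 → 39.

39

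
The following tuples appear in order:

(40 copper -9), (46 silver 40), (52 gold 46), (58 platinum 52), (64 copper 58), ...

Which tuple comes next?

(70 silver 64)

For the first entry, +6 each step: 40, 46, 52, 58, 64 → 70.
Metal: repeats copper → silver → gold → platinum; copper, silver, gold, platinum, copper → silver.
Third entry: always the previous value of the first entry, so -9, 40, 46, 52, 58 → 64.
So the next tuple is (70 silver 64).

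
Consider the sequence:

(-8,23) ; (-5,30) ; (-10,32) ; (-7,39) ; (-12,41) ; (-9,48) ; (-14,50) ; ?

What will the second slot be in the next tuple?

57

Second slot — alternating steps +7, +2, +7, +2, …: 23, 30, 32, 39, 41, 48, 50 → 57.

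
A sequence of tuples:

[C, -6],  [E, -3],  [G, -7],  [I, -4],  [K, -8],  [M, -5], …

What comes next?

[O, -9]

Letter: C, E, G, I, K, M → O (letters move forward 2 places in the alphabet).
Second slot: alternating steps +3, −4, +3, −4, …, so -6, -3, -7, -4, -8, -5 → -9.
Putting it together: [O, -9].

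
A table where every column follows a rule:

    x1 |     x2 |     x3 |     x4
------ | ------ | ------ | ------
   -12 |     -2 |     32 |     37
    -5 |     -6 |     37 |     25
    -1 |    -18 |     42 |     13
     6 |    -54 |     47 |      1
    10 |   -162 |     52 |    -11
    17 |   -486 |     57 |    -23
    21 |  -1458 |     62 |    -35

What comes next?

Column x1 goes -12, -5, -1, 6, 10, 17, 21 → 28 (alternating steps +7, +4, +7, +4, …).
Column x2: ×3 each step, so -2, -6, -18, -54, -162, -486, -1458 → -4374.
Column x3: +5 each step, so 32, 37, 42, 47, 52, 57, 62 → 67.
For the column x4, −12 each step: 37, 25, 13, 1, -11, -23, -35 → -47.
Combining the parts gives 28  -4374  67  -47.

28  -4374  67  -47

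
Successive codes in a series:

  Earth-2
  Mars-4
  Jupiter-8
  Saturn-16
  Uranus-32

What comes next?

Neptune-64

Planet goes Earth, Mars, Jupiter, Saturn, Uranus → Neptune (runs through the planets Mercury→Neptune).
Second component: ×2 each step; 2, 4, 8, 16, 32 → 64.
So the next code is Neptune-64.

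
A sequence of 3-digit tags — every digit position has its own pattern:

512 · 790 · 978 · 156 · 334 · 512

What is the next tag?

First digit: 5, 7, 9, 1, 3, 5 → 7 (+2 each step, mod 10).
Second digit: −2 each step, mod 10; 1, 9, 7, 5, 3, 1 → 9.
Third digit — −2 each step, mod 10: 2, 0, 8, 6, 4, 2 → 0.
Putting it together: 790.

790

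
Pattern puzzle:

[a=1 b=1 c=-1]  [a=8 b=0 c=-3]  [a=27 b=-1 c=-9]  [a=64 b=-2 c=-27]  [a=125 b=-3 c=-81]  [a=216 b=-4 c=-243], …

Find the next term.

A goes 1, 8, 27, 64, 125, 216 → 343 (perfect cubes: 1³, 2³, 3³, …).
B: −1 each step, so 1, 0, -1, -2, -3, -4 → -5.
C: -1, -3, -9, -27, -81, -243 → -729 (×3 each step).
Putting it together: [a=343 b=-5 c=-729].

[a=343 b=-5 c=-729]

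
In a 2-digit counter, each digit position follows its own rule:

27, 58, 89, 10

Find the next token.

First digit: +3 each step, mod 10, so 2, 5, 8, 1 → 4.
Second digit — +1 each step, mod 10: 7, 8, 9, 0 → 1.
Combining the parts gives 41.

41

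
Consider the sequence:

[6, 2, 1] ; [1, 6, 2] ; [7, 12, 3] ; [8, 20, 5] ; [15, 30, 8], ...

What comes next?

For the first part, each term is the sum of the two before it: 6, 1, 7, 8, 15 → 23.
For the second part, differences are 4, 6, 8, … (increasing by 2 each time): 2, 6, 12, 20, 30 → 42.
Third part — each term is the sum of the two before it: 1, 2, 3, 5, 8 → 13.
Putting it together: [23, 42, 13].

[23, 42, 13]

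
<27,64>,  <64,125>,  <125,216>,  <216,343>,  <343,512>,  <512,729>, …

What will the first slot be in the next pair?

First slot: perfect cubes: 3³, 4³, 5³, …; 27, 64, 125, 216, 343, 512 → 729.

729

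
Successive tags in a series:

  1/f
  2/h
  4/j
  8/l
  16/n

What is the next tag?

First component goes 1, 2, 4, 8, 16 → 32 (×2 each step).
Letter goes f, h, j, l, n → p (letters move forward 2 places in the alphabet).
So the next tag is 32/p.

32/p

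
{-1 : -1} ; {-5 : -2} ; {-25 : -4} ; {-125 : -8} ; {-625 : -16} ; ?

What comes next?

First slot: ×5 each step, so -1, -5, -25, -125, -625 → -3125.
Second slot: ×2 each step; -1, -2, -4, -8, -16 → -32.
Putting it together: {-3125 : -32}.

{-3125 : -32}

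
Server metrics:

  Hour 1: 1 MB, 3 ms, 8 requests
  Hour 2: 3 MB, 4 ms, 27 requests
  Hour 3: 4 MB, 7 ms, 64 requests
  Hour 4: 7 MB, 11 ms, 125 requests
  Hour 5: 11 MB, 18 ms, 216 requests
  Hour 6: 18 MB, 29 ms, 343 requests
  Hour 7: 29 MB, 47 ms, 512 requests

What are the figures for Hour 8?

47 MB, 76 ms, 729 requests

For the MB, each term is the sum of the two before it: 1, 3, 4, 7, 11, 18, 29 → 47.
Ms: each term is the sum of the two before it, so 3, 4, 7, 11, 18, 29, 47 → 76.
Requests: perfect cubes: 2³, 3³, 4³, …, so 8, 27, 64, 125, 216, 343, 512 → 729.
So the next line is 47 MB, 76 ms, 729 requests.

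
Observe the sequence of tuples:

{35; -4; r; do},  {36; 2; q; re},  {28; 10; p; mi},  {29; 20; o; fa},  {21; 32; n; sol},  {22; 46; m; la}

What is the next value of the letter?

l

Letter: r, q, p, o, n, m → l (letters move back 1 place in the alphabet).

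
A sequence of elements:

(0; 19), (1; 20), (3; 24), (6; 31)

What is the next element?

(10; 41)

First component: differences are 1, 2, 3, … (increasing by 1 each time), so 0, 1, 3, 6 → 10.
Second component: differences are 1, 4, 7, … (increasing by 3 each time); 19, 20, 24, 31 → 41.
So the next element is (10; 41).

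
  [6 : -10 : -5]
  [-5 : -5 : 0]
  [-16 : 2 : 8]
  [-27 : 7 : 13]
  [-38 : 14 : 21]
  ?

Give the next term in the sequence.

[-49 : 19 : 26]

First entry: −11 each step; 6, -5, -16, -27, -38 → -49.
Second entry: alternating steps +5, +7, +5, +7, …, so -10, -5, 2, 7, 14 → 19.
Third entry — alternating steps +5, +8, +5, +8, …: -5, 0, 8, 13, 21 → 26.
Combining the parts gives [-49 : 19 : 26].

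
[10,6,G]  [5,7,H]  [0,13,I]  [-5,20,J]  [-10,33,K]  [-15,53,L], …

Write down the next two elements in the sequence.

First component: 10, 5, 0, -5, -10, -15 → -20 → -25 (−5 each step).
Second component goes 6, 7, 13, 20, 33, 53 → 86 → 139 (each term is the sum of the two before it).
Letter — letters move forward 1 place in the alphabet: G, H, I, J, K, L → M → N.
So the next two elements are [-20,86,M] and [-25,139,N].

[-20,86,M], [-25,139,N]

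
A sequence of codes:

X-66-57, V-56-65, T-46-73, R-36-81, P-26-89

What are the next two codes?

Letter goes X, V, T, R, P → N → L (letters move back 2 places in the alphabet).
Second component goes 66, 56, 46, 36, 26 → 16 → 6 (−10 each step).
Third component: 57, 65, 73, 81, 89 → 97 → 105 (+8 each step).
Putting the parts together: N-16-97 and then L-6-105.

N-16-97, L-6-105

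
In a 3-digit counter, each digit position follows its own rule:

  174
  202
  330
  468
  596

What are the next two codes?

624 then 752

First digit: 1, 2, 3, 4, 5 → 6 → 7 (+1 each step, mod 10).
Second digit goes 7, 0, 3, 6, 9 → 2 → 5 (+3 each step, mod 10).
Third digit: −2 each step, mod 10; 4, 2, 0, 8, 6 → 4 → 2.
Putting the parts together: 624 and then 752.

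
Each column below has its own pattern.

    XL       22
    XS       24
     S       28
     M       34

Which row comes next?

L  42

Size — runs through clothing sizes XS→XL: XL, XS, S, M → L.
Second component: differences are 2, 4, 6, … (increasing by 2 each time); 22, 24, 28, 34 → 42.
So the next row is L  42.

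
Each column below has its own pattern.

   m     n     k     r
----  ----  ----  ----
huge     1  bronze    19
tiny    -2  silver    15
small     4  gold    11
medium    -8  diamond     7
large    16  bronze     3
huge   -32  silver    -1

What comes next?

For the column m, repeats huge → tiny → small → medium → large: huge, tiny, small, medium, large, huge → tiny.
Column n — ×(-2) each step: 1, -2, 4, -8, 16, -32 → 64.
Column k goes bronze, silver, gold, diamond, bronze, silver → gold (repeats bronze → silver → gold → diamond).
Column r: 19, 15, 11, 7, 3, -1 → -5 (−4 each step).
Combining the parts gives tiny  64  gold  -5.

tiny  64  gold  -5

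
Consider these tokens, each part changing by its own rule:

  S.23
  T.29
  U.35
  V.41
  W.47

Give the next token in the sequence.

Letter: S, T, U, V, W → X (letters move forward 1 place in the alphabet).
For the second component, +6 each step: 23, 29, 35, 41, 47 → 53.
Combining the parts gives X.53.

X.53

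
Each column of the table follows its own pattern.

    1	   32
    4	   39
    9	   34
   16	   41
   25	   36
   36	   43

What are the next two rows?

First component: 1, 4, 9, 16, 25, 36 → 49 → 64 (perfect squares: 1², 2², 3², …).
Second component: alternating steps +7, −5, +7, −5, …; 32, 39, 34, 41, 36, 43 → 38 → 45.
Putting the parts together: 49  38 and then 64  45.

49  38; 64  45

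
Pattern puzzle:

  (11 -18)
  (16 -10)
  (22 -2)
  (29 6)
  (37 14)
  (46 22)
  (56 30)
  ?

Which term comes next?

(67 38)

First entry: differences are 5, 6, 7, … (increasing by 1 each time); 11, 16, 22, 29, 37, 46, 56 → 67.
Second entry: -18, -10, -2, 6, 14, 22, 30 → 38 (+8 each step).
So the next term is (67 38).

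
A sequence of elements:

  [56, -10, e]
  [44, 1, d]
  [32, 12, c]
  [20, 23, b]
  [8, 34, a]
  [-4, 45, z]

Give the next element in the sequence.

[-16, 56, y]

First entry: 56, 44, 32, 20, 8, -4 → -16 (−12 each step).
Second entry — +11 each step: -10, 1, 12, 23, 34, 45 → 56.
Letter: letters move back 1 place in the alphabet, wrapping A→Z; e, d, c, b, a, z → y.
So the next element is [-16, 56, y].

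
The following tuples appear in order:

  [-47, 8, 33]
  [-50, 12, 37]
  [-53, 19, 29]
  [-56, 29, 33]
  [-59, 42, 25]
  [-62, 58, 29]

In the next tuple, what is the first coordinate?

-65

First coordinate: -47, -50, -53, -56, -59, -62 → -65 (−3 each step).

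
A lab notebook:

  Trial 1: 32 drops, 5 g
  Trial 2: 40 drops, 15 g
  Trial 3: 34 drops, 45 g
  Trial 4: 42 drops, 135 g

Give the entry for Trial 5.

36 drops, 405 g

Drops goes 32, 40, 34, 42 → 36 (alternating steps +8, −6, +8, −6, …).
G: ×3 each step; 5, 15, 45, 135 → 405.
Combining the parts gives 36 drops, 405 g.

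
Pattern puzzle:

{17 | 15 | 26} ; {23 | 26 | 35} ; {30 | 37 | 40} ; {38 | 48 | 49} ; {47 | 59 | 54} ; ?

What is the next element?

First part: differences are 6, 7, 8, … (increasing by 1 each time), so 17, 23, 30, 38, 47 → 57.
Second part: +11 each step; 15, 26, 37, 48, 59 → 70.
Third part: alternating steps +9, +5, +9, +5, …; 26, 35, 40, 49, 54 → 63.
Putting it together: {57 | 70 | 63}.

{57 | 70 | 63}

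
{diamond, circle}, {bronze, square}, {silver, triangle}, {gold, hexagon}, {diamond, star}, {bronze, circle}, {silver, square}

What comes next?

Rank: repeats diamond → bronze → silver → gold, so diamond, bronze, silver, gold, diamond, bronze, silver → gold.
Shape: circle, square, triangle, hexagon, star, circle, square → triangle (repeats circle → square → triangle → hexagon → star).
So the next tuple is {gold, triangle}.

{gold, triangle}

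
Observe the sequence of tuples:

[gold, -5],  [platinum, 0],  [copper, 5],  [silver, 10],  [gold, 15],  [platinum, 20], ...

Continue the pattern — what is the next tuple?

Metal: gold, platinum, copper, silver, gold, platinum → copper (repeats gold → platinum → copper → silver).
Second entry: +5 each step; -5, 0, 5, 10, 15, 20 → 25.
Putting it together: [copper, 25].

[copper, 25]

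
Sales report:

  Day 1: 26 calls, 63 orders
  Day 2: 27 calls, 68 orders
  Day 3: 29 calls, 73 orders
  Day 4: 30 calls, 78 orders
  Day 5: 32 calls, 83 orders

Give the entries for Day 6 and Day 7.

33 calls, 88 orders; 35 calls, 93 orders

Calls: alternating steps +1, +2, +1, +2, …, so 26, 27, 29, 30, 32 → 33 → 35.
Orders — +5 each step: 63, 68, 73, 78, 83 → 88 → 93.
Putting the parts together: 33 calls, 88 orders and then 35 calls, 93 orders.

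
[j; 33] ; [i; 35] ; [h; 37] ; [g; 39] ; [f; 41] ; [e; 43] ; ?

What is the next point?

Letter: letters move back 1 place in the alphabet, so j, i, h, g, f, e → d.
Second part: +2 each step, so 33, 35, 37, 39, 41, 43 → 45.
Combining the parts gives [d; 45].

[d; 45]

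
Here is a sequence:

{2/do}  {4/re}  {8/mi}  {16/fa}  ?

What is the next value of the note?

sol

Note — runs through the solfège scale do→ti: do, re, mi, fa → sol.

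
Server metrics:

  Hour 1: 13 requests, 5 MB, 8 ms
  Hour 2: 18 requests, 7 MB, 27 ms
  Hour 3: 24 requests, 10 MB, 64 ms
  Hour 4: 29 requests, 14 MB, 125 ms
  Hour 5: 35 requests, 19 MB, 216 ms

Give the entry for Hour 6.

Requests: alternating steps +5, +6, +5, +6, …; 13, 18, 24, 29, 35 → 40.
MB: 5, 7, 10, 14, 19 → 25 (differences are 2, 3, 4, … (increasing by 1 each time)).
Ms: 8, 27, 64, 125, 216 → 343 (perfect cubes: 2³, 3³, 4³, …).
So the next line is 40 requests, 25 MB, 343 ms.

40 requests, 25 MB, 343 ms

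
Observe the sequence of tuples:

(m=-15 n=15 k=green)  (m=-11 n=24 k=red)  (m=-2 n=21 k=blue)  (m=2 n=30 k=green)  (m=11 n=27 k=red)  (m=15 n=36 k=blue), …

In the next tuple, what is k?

green

K: repeats green → red → blue; green, red, blue, green, red, blue → green.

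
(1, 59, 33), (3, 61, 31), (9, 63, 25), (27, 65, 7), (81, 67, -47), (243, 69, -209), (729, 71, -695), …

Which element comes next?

First component goes 1, 3, 9, 27, 81, 243, 729 → 2187 (×3 each step).
Second component: 59, 61, 63, 65, 67, 69, 71 → 73 (+2 each step).
Third component goes 33, 31, 25, 7, -47, -209, -695 → -2153 (together with the first component always sums to 34).
Combining the parts gives (2187, 73, -2153).

(2187, 73, -2153)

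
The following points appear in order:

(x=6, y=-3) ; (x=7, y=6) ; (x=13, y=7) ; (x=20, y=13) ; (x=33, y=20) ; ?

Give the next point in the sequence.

X: each term is the sum of the two before it, so 6, 7, 13, 20, 33 → 53.
Y: -3, 6, 7, 13, 20 → 33 (always the previous value of the x).
Combining the parts gives (x=53, y=33).

(x=53, y=33)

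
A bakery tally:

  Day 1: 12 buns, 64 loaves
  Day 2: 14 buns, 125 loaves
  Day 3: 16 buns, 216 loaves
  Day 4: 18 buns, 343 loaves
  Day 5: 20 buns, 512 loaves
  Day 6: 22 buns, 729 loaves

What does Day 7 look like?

Buns goes 12, 14, 16, 18, 20, 22 → 24 (+2 each step).
Loaves: 64, 125, 216, 343, 512, 729 → 1000 (perfect cubes: 4³, 5³, 6³, …).
Putting it together: 24 buns, 1000 loaves.

24 buns, 1000 loaves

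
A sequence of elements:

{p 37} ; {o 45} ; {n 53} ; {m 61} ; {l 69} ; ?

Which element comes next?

Letter — letters move back 1 place in the alphabet: p, o, n, m, l → k.
Second coordinate goes 37, 45, 53, 61, 69 → 77 (+8 each step).
Putting it together: {k 77}.

{k 77}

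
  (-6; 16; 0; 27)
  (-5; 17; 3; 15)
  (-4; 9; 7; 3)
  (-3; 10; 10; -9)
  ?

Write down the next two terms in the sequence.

First coordinate: +1 each step; -6, -5, -4, -3 → -2 → -1.
Second coordinate: 16, 17, 9, 10 → 2 → 3 (alternating steps +1, −8, +1, −8, …).
Third coordinate — alternating steps +3, +4, +3, +4, …: 0, 3, 7, 10 → 14 → 17.
Fourth coordinate goes 27, 15, 3, -9 → -21 → -33 (−12 each step).
So the next two terms are (-2; 2; 14; -21) and (-1; 3; 17; -33).

(-2; 2; 14; -21), (-1; 3; 17; -33)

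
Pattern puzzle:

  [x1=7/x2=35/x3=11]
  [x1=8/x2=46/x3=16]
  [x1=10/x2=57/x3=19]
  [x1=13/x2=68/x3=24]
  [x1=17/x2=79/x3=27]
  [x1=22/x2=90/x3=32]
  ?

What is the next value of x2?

101

X2: +11 each step, so 35, 46, 57, 68, 79, 90 → 101.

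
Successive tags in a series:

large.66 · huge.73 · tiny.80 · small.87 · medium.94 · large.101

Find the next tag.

Size — repeats large → huge → tiny → small → medium: large, huge, tiny, small, medium, large → huge.
Second component: +7 each step; 66, 73, 80, 87, 94, 101 → 108.
So the next tag is huge.108.

huge.108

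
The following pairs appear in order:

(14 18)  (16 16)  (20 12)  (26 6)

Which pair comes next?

For the first value, differences are 2, 4, 6, … (increasing by 2 each time): 14, 16, 20, 26 → 34.
For the second value, together with the first value always sums to 32: 18, 16, 12, 6 → -2.
Putting it together: (34 -2).

(34 -2)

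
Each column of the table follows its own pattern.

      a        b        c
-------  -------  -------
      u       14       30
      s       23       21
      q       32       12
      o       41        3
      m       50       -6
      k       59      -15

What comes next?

i  68  -24

Column a: u, s, q, o, m, k → i (letters move back 2 places in the alphabet).
Column b: 14, 23, 32, 41, 50, 59 → 68 (+9 each step).
For the column c, together with the column b always sums to 44: 30, 21, 12, 3, -6, -15 → -24.
Putting it together: i  68  -24.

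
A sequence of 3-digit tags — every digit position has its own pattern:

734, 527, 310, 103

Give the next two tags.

First digit — −2 each step, mod 10: 7, 5, 3, 1 → 9 → 7.
Second digit — −1 each step, mod 10: 3, 2, 1, 0 → 9 → 8.
Third digit: +3 each step, mod 10, so 4, 7, 0, 3 → 6 → 9.
Putting the parts together: 996 and then 789.

996 then 789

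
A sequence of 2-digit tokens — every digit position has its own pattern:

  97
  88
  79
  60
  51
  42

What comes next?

33

First digit: −1 each step, mod 10; 9, 8, 7, 6, 5, 4 → 3.
Second digit goes 7, 8, 9, 0, 1, 2 → 3 (+1 each step, mod 10).
So the next token is 33.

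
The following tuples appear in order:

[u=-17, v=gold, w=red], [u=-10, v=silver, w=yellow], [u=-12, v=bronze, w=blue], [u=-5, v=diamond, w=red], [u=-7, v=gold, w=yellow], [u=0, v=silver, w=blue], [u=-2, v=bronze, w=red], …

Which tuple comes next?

[u=5, v=diamond, w=yellow]

U goes -17, -10, -12, -5, -7, 0, -2 → 5 (alternating steps +7, −2, +7, −2, …).
For the v, repeats gold → silver → bronze → diamond: gold, silver, bronze, diamond, gold, silver, bronze → diamond.
W: repeats red → yellow → blue; red, yellow, blue, red, yellow, blue, red → yellow.
Putting it together: [u=5, v=diamond, w=yellow].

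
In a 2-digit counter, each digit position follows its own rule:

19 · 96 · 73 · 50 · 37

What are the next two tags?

First digit: −2 each step, mod 10, so 1, 9, 7, 5, 3 → 1 → 9.
Second digit: −3 each step, mod 10, so 9, 6, 3, 0, 7 → 4 → 1.
So the next two tags are 14 and 91.

14, 91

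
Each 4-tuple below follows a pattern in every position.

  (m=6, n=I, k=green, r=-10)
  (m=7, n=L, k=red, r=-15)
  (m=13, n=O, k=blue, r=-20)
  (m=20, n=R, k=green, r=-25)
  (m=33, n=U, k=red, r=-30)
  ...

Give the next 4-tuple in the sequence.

M: 6, 7, 13, 20, 33 → 53 (each term is the sum of the two before it).
N goes I, L, O, R, U → X (letters move forward 3 places in the alphabet).
K goes green, red, blue, green, red → blue (repeats green → red → blue).
R: −5 each step; -10, -15, -20, -25, -30 → -35.
Putting it together: (m=53, n=X, k=blue, r=-35).

(m=53, n=X, k=blue, r=-35)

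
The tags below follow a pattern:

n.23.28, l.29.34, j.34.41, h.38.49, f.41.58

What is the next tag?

d.43.68

Letter goes n, l, j, h, f → d (letters move back 2 places in the alphabet).
Second component: differences are 6, 5, 4, … (decreasing by 1 each time), so 23, 29, 34, 38, 41 → 43.
For the third component, differences are 6, 7, 8, … (increasing by 1 each time): 28, 34, 41, 49, 58 → 68.
Putting it together: d.43.68.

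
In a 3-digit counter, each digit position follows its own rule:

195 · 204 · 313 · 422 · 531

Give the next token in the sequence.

640

First digit — +1 each step, mod 10: 1, 2, 3, 4, 5 → 6.
Second digit — +1 each step, mod 10: 9, 0, 1, 2, 3 → 4.
Third digit — −1 each step, mod 10: 5, 4, 3, 2, 1 → 0.
So the next token is 640.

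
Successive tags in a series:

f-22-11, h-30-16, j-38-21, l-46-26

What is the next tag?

n-54-31

Letter — letters move forward 2 places in the alphabet: f, h, j, l → n.
Second component: +8 each step; 22, 30, 38, 46 → 54.
Third component: +5 each step; 11, 16, 21, 26 → 31.
Combining the parts gives n-54-31.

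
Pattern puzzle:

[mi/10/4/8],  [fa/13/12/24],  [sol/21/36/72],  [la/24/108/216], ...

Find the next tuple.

Note: runs through the solfège scale do→ti; mi, fa, sol, la → ti.
Second slot: alternating steps +3, +8, +3, +8, …; 10, 13, 21, 24 → 32.
For the third slot, ×3 each step: 4, 12, 36, 108 → 324.
Fourth slot: 8, 24, 72, 216 → 648 (always 2 × the third slot).
Putting it together: [ti/32/324/648].

[ti/32/324/648]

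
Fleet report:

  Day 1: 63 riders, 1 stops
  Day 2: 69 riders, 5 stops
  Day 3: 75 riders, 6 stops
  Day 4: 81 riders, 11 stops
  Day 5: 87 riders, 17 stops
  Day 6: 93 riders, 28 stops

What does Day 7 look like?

99 riders, 45 stops

Riders: +6 each step; 63, 69, 75, 81, 87, 93 → 99.
Stops goes 1, 5, 6, 11, 17, 28 → 45 (each term is the sum of the two before it).
So the next record is 99 riders, 45 stops.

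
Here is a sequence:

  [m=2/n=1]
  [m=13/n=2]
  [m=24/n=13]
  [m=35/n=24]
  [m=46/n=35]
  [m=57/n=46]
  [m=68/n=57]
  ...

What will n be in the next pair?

For the m, +11 each step: 2, 13, 24, 35, 46, 57, 68 → 79.
For the n, always the previous value of the m: 1, 2, 13, 24, 35, 46, 57 → 68.

68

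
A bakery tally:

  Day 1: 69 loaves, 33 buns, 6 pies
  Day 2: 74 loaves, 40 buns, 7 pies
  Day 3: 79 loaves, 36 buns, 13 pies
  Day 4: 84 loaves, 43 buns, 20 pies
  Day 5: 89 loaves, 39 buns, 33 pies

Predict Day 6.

Loaves: 69, 74, 79, 84, 89 → 94 (+5 each step).
Buns: 33, 40, 36, 43, 39 → 46 (alternating steps +7, −4, +7, −4, …).
For the pies, each term is the sum of the two before it: 6, 7, 13, 20, 33 → 53.
So the next line is 94 loaves, 46 buns, 53 pies.

94 loaves, 46 buns, 53 pies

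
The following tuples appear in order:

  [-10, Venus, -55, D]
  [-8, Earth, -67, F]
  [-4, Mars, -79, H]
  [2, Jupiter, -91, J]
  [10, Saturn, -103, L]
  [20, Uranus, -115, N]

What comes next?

First slot goes -10, -8, -4, 2, 10, 20 → 32 (differences are 2, 4, 6, … (increasing by 2 each time)).
Planet: Venus, Earth, Mars, Jupiter, Saturn, Uranus → Neptune (runs through the planets Mercury→Neptune).
Third slot: -55, -67, -79, -91, -103, -115 → -127 (−12 each step).
Letter goes D, F, H, J, L, N → P (letters move forward 2 places in the alphabet).
So the next tuple is [32, Neptune, -127, P].

[32, Neptune, -127, P]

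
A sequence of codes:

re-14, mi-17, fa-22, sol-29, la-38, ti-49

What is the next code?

do-62

Note goes re, mi, fa, sol, la, ti → do (runs through the solfège scale do→ti).
For the second component, differences are 3, 5, 7, … (increasing by 2 each time): 14, 17, 22, 29, 38, 49 → 62.
Combining the parts gives do-62.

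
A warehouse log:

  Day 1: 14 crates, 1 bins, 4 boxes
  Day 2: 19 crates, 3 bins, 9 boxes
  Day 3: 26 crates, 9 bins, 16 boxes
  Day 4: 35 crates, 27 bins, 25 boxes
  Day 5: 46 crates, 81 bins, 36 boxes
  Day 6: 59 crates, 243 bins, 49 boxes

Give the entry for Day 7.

74 crates, 729 bins, 64 boxes

Crates: differences are 5, 7, 9, … (increasing by 2 each time); 14, 19, 26, 35, 46, 59 → 74.
For the bins, ×3 each step: 1, 3, 9, 27, 81, 243 → 729.
Boxes goes 4, 9, 16, 25, 36, 49 → 64 (perfect squares: 2², 3², 4², …).
Putting it together: 74 crates, 729 bins, 64 boxes.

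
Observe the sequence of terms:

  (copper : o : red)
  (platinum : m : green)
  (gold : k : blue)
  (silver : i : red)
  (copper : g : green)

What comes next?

Metal: repeats copper → platinum → gold → silver; copper, platinum, gold, silver, copper → platinum.
Letter goes o, m, k, i, g → e (letters move back 2 places in the alphabet).
Colour: repeats red → green → blue, so red, green, blue, red, green → blue.
Combining the parts gives (platinum : e : blue).

(platinum : e : blue)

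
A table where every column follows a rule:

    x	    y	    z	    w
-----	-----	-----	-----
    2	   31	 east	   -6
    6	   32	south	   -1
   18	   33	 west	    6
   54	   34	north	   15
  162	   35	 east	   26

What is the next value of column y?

36

Column x: ×3 each step, so 2, 6, 18, 54, 162 → 486.
For the column y, +1 each step: 31, 32, 33, 34, 35 → 36.
Column z: repeats east → south → west → north, so east, south, west, north, east → south.
Column w: -6, -1, 6, 15, 26 → 39 (differences are 5, 7, 9, … (increasing by 2 each time)).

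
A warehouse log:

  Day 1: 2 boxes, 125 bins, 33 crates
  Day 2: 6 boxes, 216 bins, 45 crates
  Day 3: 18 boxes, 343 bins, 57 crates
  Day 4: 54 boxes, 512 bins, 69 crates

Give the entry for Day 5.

Boxes: 2, 6, 18, 54 → 162 (×3 each step).
Bins: perfect cubes: 5³, 6³, 7³, …; 125, 216, 343, 512 → 729.
Crates: +12 each step, so 33, 45, 57, 69 → 81.
Putting it together: 162 boxes, 729 bins, 81 crates.

162 boxes, 729 bins, 81 crates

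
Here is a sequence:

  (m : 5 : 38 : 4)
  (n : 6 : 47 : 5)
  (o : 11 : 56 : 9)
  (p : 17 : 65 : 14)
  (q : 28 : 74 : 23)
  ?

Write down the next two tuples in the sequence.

Letter: letters move forward 1 place in the alphabet; m, n, o, p, q → r → s.
Second part — each term is the sum of the two before it: 5, 6, 11, 17, 28 → 45 → 73.
Third part: +9 each step, so 38, 47, 56, 65, 74 → 83 → 92.
Fourth part — each term is the sum of the two before it: 4, 5, 9, 14, 23 → 37 → 60.
Putting the parts together: (r : 45 : 83 : 37) and then (s : 73 : 92 : 60).

(r : 45 : 83 : 37), (s : 73 : 92 : 60)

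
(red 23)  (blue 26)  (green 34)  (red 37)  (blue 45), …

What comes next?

(green 48)

Colour: red, blue, green, red, blue → green (repeats red → blue → green).
Second coordinate: 23, 26, 34, 37, 45 → 48 (alternating steps +3, +8, +3, +8, …).
So the next point is (green 48).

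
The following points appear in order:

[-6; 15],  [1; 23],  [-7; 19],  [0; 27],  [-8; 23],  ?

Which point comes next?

[-1; 31]

For the first value, alternating steps +7, −8, +7, −8, …: -6, 1, -7, 0, -8 → -1.
Second value goes 15, 23, 19, 27, 23 → 31 (alternating steps +8, −4, +8, −4, …).
Putting it together: [-1; 31].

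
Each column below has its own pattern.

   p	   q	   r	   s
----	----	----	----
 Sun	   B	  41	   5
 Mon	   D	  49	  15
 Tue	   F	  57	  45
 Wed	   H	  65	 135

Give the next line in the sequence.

Thu  J  73  405

Column p goes Sun, Mon, Tue, Wed → Thu (runs through the weekdays Mon→Sun).
Column q: B, D, F, H → J (letters move forward 2 places in the alphabet).
Column r — +8 each step: 41, 49, 57, 65 → 73.
Column s: 5, 15, 45, 135 → 405 (×3 each step).
Combining the parts gives Thu  J  73  405.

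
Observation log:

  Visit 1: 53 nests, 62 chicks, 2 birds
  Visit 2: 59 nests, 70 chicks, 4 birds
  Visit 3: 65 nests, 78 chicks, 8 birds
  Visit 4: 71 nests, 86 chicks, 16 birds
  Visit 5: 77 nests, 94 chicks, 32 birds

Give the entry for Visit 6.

83 nests, 102 chicks, 64 birds

For the nests, +6 each step: 53, 59, 65, 71, 77 → 83.
Chicks: +8 each step, so 62, 70, 78, 86, 94 → 102.
Birds goes 2, 4, 8, 16, 32 → 64 (×2 each step).
So the next record is 83 nests, 102 chicks, 64 birds.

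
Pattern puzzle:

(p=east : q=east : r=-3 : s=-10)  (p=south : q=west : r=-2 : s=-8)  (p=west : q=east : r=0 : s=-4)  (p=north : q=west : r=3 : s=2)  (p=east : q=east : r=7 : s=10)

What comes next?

(p=south : q=west : r=12 : s=20)

For the p, repeats east → south → west → north: east, south, west, north, east → south.
Q: east, west, east, west, east → west (alternates east ↔ west).
For the r, differences are 1, 2, 3, … (increasing by 1 each time): -3, -2, 0, 3, 7 → 12.
For the s, differences are 2, 4, 6, … (increasing by 2 each time): -10, -8, -4, 2, 10 → 20.
So the next element is (p=south : q=west : r=12 : s=20).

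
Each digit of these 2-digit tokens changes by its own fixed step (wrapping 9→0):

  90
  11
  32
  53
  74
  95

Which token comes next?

For the first digit, +2 each step, mod 10: 9, 1, 3, 5, 7, 9 → 1.
Second digit — +1 each step, mod 10: 0, 1, 2, 3, 4, 5 → 6.
Combining the parts gives 16.

16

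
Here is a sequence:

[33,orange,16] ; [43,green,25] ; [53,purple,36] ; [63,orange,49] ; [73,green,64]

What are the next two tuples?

[83,purple,81], [93,orange,100]

For the first entry, +10 each step: 33, 43, 53, 63, 73 → 83 → 93.
Colour: orange, green, purple, orange, green → purple → orange (repeats orange → green → purple).
Third entry goes 16, 25, 36, 49, 64 → 81 → 100 (perfect squares: 4², 5², 6², …).
So the next two tuples are [83,purple,81] and [93,orange,100].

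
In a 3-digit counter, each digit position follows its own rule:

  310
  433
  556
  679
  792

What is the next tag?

815

First digit: +1 each step, mod 10, so 3, 4, 5, 6, 7 → 8.
Second digit: +2 each step, mod 10; 1, 3, 5, 7, 9 → 1.
Third digit goes 0, 3, 6, 9, 2 → 5 (+3 each step, mod 10).
Combining the parts gives 815.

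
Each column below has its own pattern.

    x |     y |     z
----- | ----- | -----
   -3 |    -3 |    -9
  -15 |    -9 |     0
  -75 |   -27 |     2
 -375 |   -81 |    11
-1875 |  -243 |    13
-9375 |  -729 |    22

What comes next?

Column x — ×5 each step: -3, -15, -75, -375, -1875, -9375 → -46875.
Column y: -3, -9, -27, -81, -243, -729 → -2187 (×3 each step).
Column z: -9, 0, 2, 11, 13, 22 → 24 (alternating steps +9, +2, +9, +2, …).
So the next row is -46875  -2187  24.

-46875  -2187  24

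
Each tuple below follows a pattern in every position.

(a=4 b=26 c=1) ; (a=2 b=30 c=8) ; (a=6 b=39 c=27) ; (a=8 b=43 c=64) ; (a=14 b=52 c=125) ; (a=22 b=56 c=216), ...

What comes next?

(a=36 b=65 c=343)

A: 4, 2, 6, 8, 14, 22 → 36 (each term is the sum of the two before it).
For the b, alternating steps +4, +9, +4, +9, …: 26, 30, 39, 43, 52, 56 → 65.
C — perfect cubes: 1³, 2³, 3³, …: 1, 8, 27, 64, 125, 216 → 343.
Putting it together: (a=36 b=65 c=343).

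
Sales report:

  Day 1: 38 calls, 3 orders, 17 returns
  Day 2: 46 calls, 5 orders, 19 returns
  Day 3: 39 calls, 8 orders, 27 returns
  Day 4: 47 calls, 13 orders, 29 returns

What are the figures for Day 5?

40 calls, 21 orders, 37 returns

For the calls, alternating steps +8, −7, +8, −7, …: 38, 46, 39, 47 → 40.
Orders: 3, 5, 8, 13 → 21 (each term is the sum of the two before it).
For the returns, alternating steps +2, +8, +2, +8, …: 17, 19, 27, 29 → 37.
Putting it together: 40 calls, 21 orders, 37 returns.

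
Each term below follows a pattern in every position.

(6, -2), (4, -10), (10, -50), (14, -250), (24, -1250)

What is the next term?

(38, -6250)

First entry goes 6, 4, 10, 14, 24 → 38 (each term is the sum of the two before it).
Second entry: ×5 each step; -2, -10, -50, -250, -1250 → -6250.
So the next term is (38, -6250).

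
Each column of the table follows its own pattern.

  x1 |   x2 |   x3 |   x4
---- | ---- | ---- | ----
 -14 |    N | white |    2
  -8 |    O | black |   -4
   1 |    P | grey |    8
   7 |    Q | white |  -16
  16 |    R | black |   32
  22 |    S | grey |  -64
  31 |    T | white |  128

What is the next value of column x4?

-256

Column x1 goes -14, -8, 1, 7, 16, 22, 31 → 37 (alternating steps +6, +9, +6, +9, …).
Column x2: letters move forward 1 place in the alphabet, so N, O, P, Q, R, S, T → U.
Column x3 — repeats white → black → grey: white, black, grey, white, black, grey, white → black.
Column x4: ×(-2) each step; 2, -4, 8, -16, 32, -64, 128 → -256.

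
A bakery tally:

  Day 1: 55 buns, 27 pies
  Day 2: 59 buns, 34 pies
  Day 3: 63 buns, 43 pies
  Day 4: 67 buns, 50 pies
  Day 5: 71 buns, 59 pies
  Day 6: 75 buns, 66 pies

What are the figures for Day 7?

Buns goes 55, 59, 63, 67, 71, 75 → 79 (+4 each step).
Pies: alternating steps +7, +9, +7, +9, …, so 27, 34, 43, 50, 59, 66 → 75.
So the next line is 79 buns, 75 pies.

79 buns, 75 pies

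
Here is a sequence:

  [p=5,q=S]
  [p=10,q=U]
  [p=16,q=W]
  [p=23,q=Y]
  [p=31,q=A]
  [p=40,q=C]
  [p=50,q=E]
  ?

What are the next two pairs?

[p=61,q=G], [p=73,q=I]

For the p, differences are 5, 6, 7, … (increasing by 1 each time): 5, 10, 16, 23, 31, 40, 50 → 61 → 73.
Q — letters move forward 2 places in the alphabet, wrapping Z→A: S, U, W, Y, A, C, E → G → I.
Putting the parts together: [p=61,q=G] and then [p=73,q=I].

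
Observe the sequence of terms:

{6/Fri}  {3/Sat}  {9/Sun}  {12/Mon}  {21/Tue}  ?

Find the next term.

{33/Wed}

First entry goes 6, 3, 9, 12, 21 → 33 (each term is the sum of the two before it).
Day goes Fri, Sat, Sun, Mon, Tue → Wed (runs through the weekdays Mon→Sun).
Putting it together: {33/Wed}.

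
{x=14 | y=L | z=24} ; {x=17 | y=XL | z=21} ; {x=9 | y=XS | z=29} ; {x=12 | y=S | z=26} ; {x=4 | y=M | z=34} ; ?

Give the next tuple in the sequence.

{x=7 | y=L | z=31}

X — alternating steps +3, −8, +3, −8, …: 14, 17, 9, 12, 4 → 7.
Y: L, XL, XS, S, M → L (runs through clothing sizes XS→XL).
Z — together with the x always sums to 38: 24, 21, 29, 26, 34 → 31.
Putting it together: {x=7 | y=L | z=31}.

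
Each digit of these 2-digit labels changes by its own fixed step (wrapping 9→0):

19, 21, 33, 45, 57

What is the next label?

69

First digit goes 1, 2, 3, 4, 5 → 6 (+1 each step, mod 10).
Second digit: 9, 1, 3, 5, 7 → 9 (+2 each step, mod 10).
Putting it together: 69.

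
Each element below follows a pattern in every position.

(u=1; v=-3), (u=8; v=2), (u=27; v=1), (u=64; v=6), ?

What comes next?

U: perfect cubes: 1³, 2³, 3³, …; 1, 8, 27, 64 → 125.
V — alternating steps +5, −1, +5, −1, …: -3, 2, 1, 6 → 5.
Combining the parts gives (u=125; v=5).

(u=125; v=5)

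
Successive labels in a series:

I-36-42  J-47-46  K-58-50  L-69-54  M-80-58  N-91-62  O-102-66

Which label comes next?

Letter: letters move forward 1 place in the alphabet, so I, J, K, L, M, N, O → P.
Second component: +11 each step; 36, 47, 58, 69, 80, 91, 102 → 113.
Third component — +4 each step: 42, 46, 50, 54, 58, 62, 66 → 70.
Putting it together: P-113-70.

P-113-70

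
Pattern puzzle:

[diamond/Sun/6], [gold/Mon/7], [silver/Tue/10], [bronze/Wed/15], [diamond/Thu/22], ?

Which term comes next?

[gold/Fri/31]

Rank: diamond, gold, silver, bronze, diamond → gold (repeats diamond → gold → silver → bronze).
Day — runs through the weekdays Mon→Sun: Sun, Mon, Tue, Wed, Thu → Fri.
Third value: differences are 1, 3, 5, … (increasing by 2 each time); 6, 7, 10, 15, 22 → 31.
Combining the parts gives [gold/Fri/31].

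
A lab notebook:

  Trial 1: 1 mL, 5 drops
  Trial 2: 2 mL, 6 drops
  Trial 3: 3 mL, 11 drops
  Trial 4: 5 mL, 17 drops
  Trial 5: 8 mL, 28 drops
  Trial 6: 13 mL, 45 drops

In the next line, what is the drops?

ML: 1, 2, 3, 5, 8, 13 → 21 (each term is the sum of the two before it).
Drops: each term is the sum of the two before it, so 5, 6, 11, 17, 28, 45 → 73.

73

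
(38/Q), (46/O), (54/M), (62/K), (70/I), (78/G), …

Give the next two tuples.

(86/E), (94/C)

First entry: 38, 46, 54, 62, 70, 78 → 86 → 94 (+8 each step).
Letter — letters move back 2 places in the alphabet: Q, O, M, K, I, G → E → C.
So the next two tuples are (86/E) and (94/C).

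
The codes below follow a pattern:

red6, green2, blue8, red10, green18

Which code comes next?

Colour: repeats red → green → blue; red, green, blue, red, green → blue.
Second component: each term is the sum of the two before it; 6, 2, 8, 10, 18 → 28.
So the next code is blue28.

blue28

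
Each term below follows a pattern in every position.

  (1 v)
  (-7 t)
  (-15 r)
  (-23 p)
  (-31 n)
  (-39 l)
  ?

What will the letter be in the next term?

Letter — letters move back 2 places in the alphabet: v, t, r, p, n, l → j.

j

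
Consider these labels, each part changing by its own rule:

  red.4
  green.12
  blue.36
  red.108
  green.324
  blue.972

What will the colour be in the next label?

Colour goes red, green, blue, red, green, blue → red (repeats red → green → blue).

red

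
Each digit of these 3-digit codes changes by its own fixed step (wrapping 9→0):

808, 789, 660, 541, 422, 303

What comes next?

284

First digit: 8, 7, 6, 5, 4, 3 → 2 (−1 each step, mod 10).
Second digit: −2 each step, mod 10, so 0, 8, 6, 4, 2, 0 → 8.
Third digit: 8, 9, 0, 1, 2, 3 → 4 (+1 each step, mod 10).
Combining the parts gives 284.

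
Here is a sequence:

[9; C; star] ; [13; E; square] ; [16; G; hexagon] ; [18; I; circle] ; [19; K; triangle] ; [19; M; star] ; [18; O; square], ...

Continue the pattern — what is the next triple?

[16; Q; hexagon]

First entry: differences are 4, 3, 2, … (decreasing by 1 each time), so 9, 13, 16, 18, 19, 19, 18 → 16.
Letter — letters move forward 2 places in the alphabet: C, E, G, I, K, M, O → Q.
Shape — repeats star → square → hexagon → circle → triangle: star, square, hexagon, circle, triangle, star, square → hexagon.
Putting it together: [16; Q; hexagon].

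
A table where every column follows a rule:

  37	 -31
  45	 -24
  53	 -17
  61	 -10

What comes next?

69  -3

For the first component, +8 each step: 37, 45, 53, 61 → 69.
Second component goes -31, -24, -17, -10 → -3 (+7 each step).
Putting it together: 69  -3.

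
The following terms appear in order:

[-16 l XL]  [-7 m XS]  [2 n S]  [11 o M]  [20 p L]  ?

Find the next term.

First slot: -16, -7, 2, 11, 20 → 29 (+9 each step).
Letter: letters move forward 1 place in the alphabet; l, m, n, o, p → q.
Size: XL, XS, S, M, L → XL (runs through clothing sizes XS→XL).
Combining the parts gives [29 q XL].

[29 q XL]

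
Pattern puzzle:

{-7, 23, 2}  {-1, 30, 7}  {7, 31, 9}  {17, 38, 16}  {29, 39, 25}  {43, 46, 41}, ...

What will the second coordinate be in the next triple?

47

Second coordinate: alternating steps +7, +1, +7, +1, …; 23, 30, 31, 38, 39, 46 → 47.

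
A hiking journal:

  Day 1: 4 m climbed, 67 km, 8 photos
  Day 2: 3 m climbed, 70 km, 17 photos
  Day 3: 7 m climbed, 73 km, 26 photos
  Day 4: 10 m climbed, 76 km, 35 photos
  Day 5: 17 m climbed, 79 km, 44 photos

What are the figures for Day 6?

27 m climbed, 82 km, 53 photos

M climbed: each term is the sum of the two before it, so 4, 3, 7, 10, 17 → 27.
Km: +3 each step, so 67, 70, 73, 76, 79 → 82.
Photos — +9 each step: 8, 17, 26, 35, 44 → 53.
Putting it together: 27 m climbed, 82 km, 53 photos.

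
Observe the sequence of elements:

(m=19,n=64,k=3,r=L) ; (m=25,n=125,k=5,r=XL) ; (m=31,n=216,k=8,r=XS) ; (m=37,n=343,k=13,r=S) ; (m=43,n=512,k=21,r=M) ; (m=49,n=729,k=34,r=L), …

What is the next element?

(m=55,n=1000,k=55,r=XL)

M — +6 each step: 19, 25, 31, 37, 43, 49 → 55.
N: perfect cubes: 4³, 5³, 6³, …, so 64, 125, 216, 343, 512, 729 → 1000.
K goes 3, 5, 8, 13, 21, 34 → 55 (each term is the sum of the two before it).
R — repeats L → XL → XS → S → M: L, XL, XS, S, M, L → XL.
Putting it together: (m=55,n=1000,k=55,r=XL).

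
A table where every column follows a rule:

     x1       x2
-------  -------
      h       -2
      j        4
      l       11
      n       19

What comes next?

Column x1 — letters move forward 2 places in the alphabet: h, j, l, n → p.
Column x2: -2, 4, 11, 19 → 28 (differences are 6, 7, 8, … (increasing by 1 each time)).
Putting it together: p  28.

p  28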